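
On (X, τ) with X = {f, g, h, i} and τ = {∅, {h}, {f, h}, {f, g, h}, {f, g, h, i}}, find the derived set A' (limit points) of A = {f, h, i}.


A' = {f, g, i}

For each x ∈ X, list the open sets U ∈ τ with x ∈ U, then check whether U ∩ (A ∖ {x}) ≠ ∅ for every such U.
  x = f: opens ∋ x are {f, h}, {f, g, h}, {f, g, h, i}; each meets A ∖ {f}, so x IS a limit point.
  x = g: opens ∋ x are {f, g, h}, {f, g, h, i}; each meets A ∖ {g}, so x IS a limit point.
  x = h: open {h} ∋ x has {h} ∩ (A ∖ {h}) = ∅, so x is NOT a limit point.
  x = i: opens ∋ x are {f, g, h, i}; each meets A ∖ {i}, so x IS a limit point.
Collecting: A' = {f, g, i}.


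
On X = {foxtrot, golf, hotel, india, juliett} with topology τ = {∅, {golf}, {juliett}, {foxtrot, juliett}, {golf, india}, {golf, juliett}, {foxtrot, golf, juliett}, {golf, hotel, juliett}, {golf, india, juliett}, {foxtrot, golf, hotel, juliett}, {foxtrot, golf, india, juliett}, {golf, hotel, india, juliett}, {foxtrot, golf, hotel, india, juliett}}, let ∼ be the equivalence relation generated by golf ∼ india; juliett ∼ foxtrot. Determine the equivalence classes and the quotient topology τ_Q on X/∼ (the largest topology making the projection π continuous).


X/∼ = {[foxtrot=juliett], [golf=india], [hotel]}; |τ_Q| = 5.

Equivalence classes: [foxtrot=juliett], [golf=india], [hotel].
Quotient map π: X → X/∼ sends foxtrot ↦ [foxtrot=juliett], golf ↦ [golf=india], hotel ↦ [hotel], india ↦ [golf=india], juliett ↦ [foxtrot=juliett].
For each subset V ⊆ X/∼, compute π^{-1}(V) ⊆ X and check whether π^{-1}(V) ∈ τ. V is open in τ_Q iff π^{-1}(V) ∈ τ.
  V = {}: π^{-1}(V) = ∅ ∈ τ ✓.
  V = {[foxtrot=juliett]}: π^{-1}(V) = {foxtrot, juliett} ∈ τ ✓.
  V = {[golf=india]}: π^{-1}(V) = {golf, india} ∈ τ ✓.
  V = {[foxtrot=juliett], [golf=india]}: π^{-1}(V) = {foxtrot, golf, india, juliett} ∈ τ ✓.
  V = {[hotel]}: π^{-1}(V) = {hotel} ∉ τ ✗.
  V = {[foxtrot=juliett], [hotel]}: π^{-1}(V) = {foxtrot, hotel, juliett} ∉ τ ✗.
  V = {[golf=india], [hotel]}: π^{-1}(V) = {golf, hotel, india} ∉ τ ✗.
  V = {[foxtrot=juliett], [golf=india], [hotel]}: π^{-1}(V) = {foxtrot, golf, hotel, india, juliett} ∈ τ ✓.
Open sets in the quotient: τ_Q = {{}, {[foxtrot=juliett]}, {[golf=india]}, {[foxtrot=juliett], [golf=india]}, {[foxtrot=juliett], [golf=india], [hotel]}} (5 elements).


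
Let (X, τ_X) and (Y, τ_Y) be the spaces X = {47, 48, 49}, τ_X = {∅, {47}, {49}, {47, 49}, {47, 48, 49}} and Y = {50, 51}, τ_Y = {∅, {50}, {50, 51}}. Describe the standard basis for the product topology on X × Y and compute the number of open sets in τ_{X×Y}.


Basis B = {∅ × ∅, {47} × {50}, {49} × {50}, {47} × {50, 51}, {47, 49} × {50}, {49} × {50, 51}, {47, 48, 49} × {50}, {47, 49} × {50, 51}, {47, 48, 49} × {50, 51}}; |τ_{X×Y}| = 14.

Enumerate products U × V with U ∈ τ_X, V ∈ τ_Y (deduplicated):
  ∅ × ∅ = {} (∅)
  {47} × {50} = {(47,50)}
  {49} × {50} = {(49,50)}
  {47} × {50, 51} = {(47,50), (47,51)}
  {47, 49} × {50} = {(47,50), (49,50)}
  {49} × {50, 51} = {(49,50), (49,51)}
  {47, 48, 49} × {50} = {(47,50), (48,50), (49,50)}
  {47, 49} × {50, 51} = {(47,50), (47,51), (49,50), (49,51)}
  {47, 48, 49} × {50, 51} = {(47,50), (47,51), (48,50), (48,51), (49,50), (49,51)}
These 9 distinct sets form the basis B.
Close under arbitrary unions to get τ_{X×Y}; counting gives |τ_{X×Y}| = 14.


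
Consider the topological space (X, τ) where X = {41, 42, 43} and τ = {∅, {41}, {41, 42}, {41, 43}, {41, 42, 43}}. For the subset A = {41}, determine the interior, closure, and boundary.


int(A) = {41}, cl(A) = {41, 42, 43}, ∂A = {42, 43}.

Closed sets in (X, τ) are complements of opens:
  closed(X, τ) = {∅, {42}, {43}, {42, 43}, {41, 42, 43}}.
int(A) = ⋃ {U ∈ τ : U ⊆ A}. Opens contained in A: ∅, {41}.
Taking the union of these: int(A) = {41}.
cl(A) = ⋂ {C closed : A ⊆ C}. Closed sets containing A: {41, 42, 43}.
Intersecting these: cl(A) = {41, 42, 43}.
∂A = cl(A) ∖ int(A) = {41, 42, 43} ∖ {41} = {42, 43}.


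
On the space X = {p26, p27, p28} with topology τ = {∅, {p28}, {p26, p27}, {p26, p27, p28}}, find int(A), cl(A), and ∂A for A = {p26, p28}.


int(A) = {p28}, cl(A) = {p26, p27, p28}, ∂A = {p26, p27}.

Closed sets in (X, τ) are complements of opens:
  closed(X, τ) = {∅, {p28}, {p26, p27}, {p26, p27, p28}}.
int(A) = ⋃ {U ∈ τ : U ⊆ A}. Opens contained in A: ∅, {p28}.
Taking the union of these: int(A) = {p28}.
cl(A) = ⋂ {C closed : A ⊆ C}. Closed sets containing A: {p26, p27, p28}.
Intersecting these: cl(A) = {p26, p27, p28}.
∂A = cl(A) ∖ int(A) = {p26, p27, p28} ∖ {p28} = {p26, p27}.


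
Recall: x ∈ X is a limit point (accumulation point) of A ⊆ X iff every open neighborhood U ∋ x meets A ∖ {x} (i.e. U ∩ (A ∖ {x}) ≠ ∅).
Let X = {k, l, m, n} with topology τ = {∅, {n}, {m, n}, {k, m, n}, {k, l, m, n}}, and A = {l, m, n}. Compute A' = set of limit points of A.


A' = {k, l, m}

For each x ∈ X, list the open sets U ∈ τ with x ∈ U, then check whether U ∩ (A ∖ {x}) ≠ ∅ for every such U.
  x = k: opens ∋ x are {k, m, n}, {k, l, m, n}; each meets A ∖ {k}, so x IS a limit point.
  x = l: opens ∋ x are {k, l, m, n}; each meets A ∖ {l}, so x IS a limit point.
  x = m: opens ∋ x are {m, n}, {k, m, n}, {k, l, m, n}; each meets A ∖ {m}, so x IS a limit point.
  x = n: open {n} ∋ x has {n} ∩ (A ∖ {n}) = ∅, so x is NOT a limit point.
Collecting: A' = {k, l, m}.


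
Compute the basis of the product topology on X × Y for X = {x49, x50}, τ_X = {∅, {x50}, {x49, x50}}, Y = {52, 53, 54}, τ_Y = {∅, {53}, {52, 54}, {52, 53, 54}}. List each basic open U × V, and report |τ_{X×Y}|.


Basis B = {∅ × ∅, {x50} × {53}, {x49, x50} × {53}, {x50} × {52, 54}, {x50} × {52, 53, 54}, {x49, x50} × {52, 54}, {x49, x50} × {52, 53, 54}}; |τ_{X×Y}| = 9.

Enumerate products U × V with U ∈ τ_X, V ∈ τ_Y (deduplicated):
  ∅ × ∅ = {} (∅)
  {x50} × {53} = {(x50,53)}
  {x49, x50} × {53} = {(x49,53), (x50,53)}
  {x50} × {52, 54} = {(x50,52), (x50,54)}
  {x50} × {52, 53, 54} = {(x50,52), (x50,53), (x50,54)}
  {x49, x50} × {52, 54} = {(x49,52), (x49,54), (x50,52), (x50,54)}
  {x49, x50} × {52, 53, 54} = {(x49,52), (x49,53), (x49,54), (x50,52), (x50,53), (x50,54)}
These 7 distinct sets form the basis B.
Close under arbitrary unions to get τ_{X×Y}; counting gives |τ_{X×Y}| = 9.


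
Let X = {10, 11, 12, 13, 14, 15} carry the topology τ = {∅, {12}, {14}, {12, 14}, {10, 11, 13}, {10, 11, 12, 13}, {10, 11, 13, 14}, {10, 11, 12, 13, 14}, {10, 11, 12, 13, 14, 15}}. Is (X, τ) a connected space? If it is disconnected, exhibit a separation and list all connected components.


(X, τ) is connected.

Find clopen sets (U ∈ τ with X ∖ U ∈ τ):
  U = ∅, X ∖ U = {10, 11, 12, 13, 14, 15} — both open, so U is clopen.
  U = {10, 11, 12, 13, 14, 15}, X ∖ U = ∅ — both open, so U is clopen.
Only trivial clopens (∅ and X) exist, so (X, τ) is connected.
Compute connected components by grouping points that agree on all clopens:
  component: {10, 11, 12, 13, 14, 15}


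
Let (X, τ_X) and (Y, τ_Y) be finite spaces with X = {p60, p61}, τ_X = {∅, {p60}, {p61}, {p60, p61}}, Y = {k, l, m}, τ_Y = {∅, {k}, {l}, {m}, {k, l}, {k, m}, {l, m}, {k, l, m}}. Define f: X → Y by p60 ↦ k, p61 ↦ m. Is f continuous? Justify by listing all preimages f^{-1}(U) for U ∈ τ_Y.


f IS continuous.

Compute f^{-1}(U) for each U ∈ τ_Y:
  U = ∅: f^{-1}(U) = ∅ ∈ τ_X ✓.
  U = {k}: f^{-1}(U) = {p60} ∈ τ_X ✓.
  U = {l}: f^{-1}(U) = ∅ ∈ τ_X ✓.
  U = {m}: f^{-1}(U) = {p61} ∈ τ_X ✓.
  U = {k, l}: f^{-1}(U) = {p60} ∈ τ_X ✓.
  U = {k, m}: f^{-1}(U) = {p60, p61} ∈ τ_X ✓.
  U = {l, m}: f^{-1}(U) = {p61} ∈ τ_X ✓.
  U = {k, l, m}: f^{-1}(U) = {p60, p61} ∈ τ_X ✓.
Every preimage lies in τ_X, so f IS continuous.


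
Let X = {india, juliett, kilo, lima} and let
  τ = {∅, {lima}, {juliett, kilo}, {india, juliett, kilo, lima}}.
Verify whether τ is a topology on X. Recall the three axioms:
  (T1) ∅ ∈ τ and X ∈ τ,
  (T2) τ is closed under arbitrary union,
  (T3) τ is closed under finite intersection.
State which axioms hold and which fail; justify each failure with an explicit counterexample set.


τ is NOT a topology on X.

Axiom (T1): ∅ ∈ τ? Yes; X ∈ τ? Yes.
Axiom (T2/T3): check pairwise unions and intersections of members of τ.
Counterexample for (T2): {lima} ∪ {juliett, kilo} = {juliett, kilo, lima} ∉ τ. Therefore τ is NOT a topology.


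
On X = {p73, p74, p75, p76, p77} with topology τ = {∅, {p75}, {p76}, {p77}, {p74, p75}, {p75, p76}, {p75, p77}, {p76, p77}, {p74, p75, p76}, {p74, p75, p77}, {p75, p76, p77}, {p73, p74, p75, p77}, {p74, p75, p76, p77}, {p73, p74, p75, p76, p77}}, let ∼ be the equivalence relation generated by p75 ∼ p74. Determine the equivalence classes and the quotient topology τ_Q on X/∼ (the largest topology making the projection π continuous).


X/∼ = {[p73], [p74=p75], [p76], [p77]}; |τ_Q| = 10.

Equivalence classes: [p73], [p74=p75], [p76], [p77].
Quotient map π: X → X/∼ sends p73 ↦ [p73], p74 ↦ [p74=p75], p75 ↦ [p74=p75], p76 ↦ [p76], p77 ↦ [p77].
For each subset V ⊆ X/∼, compute π^{-1}(V) ⊆ X and check whether π^{-1}(V) ∈ τ. V is open in τ_Q iff π^{-1}(V) ∈ τ.
  V = {}: π^{-1}(V) = ∅ ∈ τ ✓.
  V = {[p73]}: π^{-1}(V) = {p73} ∉ τ ✗.
  V = {[p74=p75]}: π^{-1}(V) = {p74, p75} ∈ τ ✓.
  V = {[p73], [p74=p75]}: π^{-1}(V) = {p73, p74, p75} ∉ τ ✗.
  V = {[p76]}: π^{-1}(V) = {p76} ∈ τ ✓.
  V = {[p73], [p76]}: π^{-1}(V) = {p73, p76} ∉ τ ✗.
  V = {[p74=p75], [p76]}: π^{-1}(V) = {p74, p75, p76} ∈ τ ✓.
  V = {[p73], [p74=p75], [p76]}: π^{-1}(V) = {p73, p74, p75, p76} ∉ τ ✗.
  V = {[p77]}: π^{-1}(V) = {p77} ∈ τ ✓.
  V = {[p73], [p77]}: π^{-1}(V) = {p73, p77} ∉ τ ✗.
  V = {[p74=p75], [p77]}: π^{-1}(V) = {p74, p75, p77} ∈ τ ✓.
  V = {[p73], [p74=p75], [p77]}: π^{-1}(V) = {p73, p74, p75, p77} ∈ τ ✓.
  V = {[p76], [p77]}: π^{-1}(V) = {p76, p77} ∈ τ ✓.
  V = {[p73], [p76], [p77]}: π^{-1}(V) = {p73, p76, p77} ∉ τ ✗.
  V = {[p74=p75], [p76], [p77]}: π^{-1}(V) = {p74, p75, p76, p77} ∈ τ ✓.
  V = {[p73], [p74=p75], [p76], [p77]}: π^{-1}(V) = {p73, p74, p75, p76, p77} ∈ τ ✓.
Open sets in the quotient: τ_Q = {{}, {[p74=p75]}, {[p76]}, {[p74=p75], [p76]}, {[p77]}, {[p74=p75], [p77]}, {[p73], [p74=p75], [p77]}, {[p76], [p77]}, {[p74=p75], [p76], [p77]}, {[p73], [p74=p75], [p76], [p77]}} (10 elements).


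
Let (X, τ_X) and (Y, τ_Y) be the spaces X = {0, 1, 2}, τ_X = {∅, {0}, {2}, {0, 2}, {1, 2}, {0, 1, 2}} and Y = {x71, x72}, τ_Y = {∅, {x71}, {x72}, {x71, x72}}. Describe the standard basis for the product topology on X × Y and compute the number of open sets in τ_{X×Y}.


Basis B = {∅ × ∅, {0} × {x71}, {0} × {x72}, {2} × {x71}, {2} × {x72}, {0} × {x71, x72}, {0, 2} × {x71}, {0, 2} × {x72}, {1, 2} × {x71}, {1, 2} × {x72}, {2} × {x71, x72}, {0, 1, 2} × {x71}, {0, 1, 2} × {x72}, {0, 2} × {x71, x72}, {1, 2} × {x71, x72}, {0, 1, 2} × {x71, x72}}; |τ_{X×Y}| = 36.

Enumerate products U × V with U ∈ τ_X, V ∈ τ_Y (deduplicated):
  ∅ × ∅ = {} (∅)
  {0} × {x71} = {(0,x71)}
  {0} × {x72} = {(0,x72)}
  {2} × {x71} = {(2,x71)}
  {2} × {x72} = {(2,x72)}
  {0} × {x71, x72} = {(0,x71), (0,x72)}
  {0, 2} × {x71} = {(0,x71), (2,x71)}
  {0, 2} × {x72} = {(0,x72), (2,x72)}
  {1, 2} × {x71} = {(1,x71), (2,x71)}
  {1, 2} × {x72} = {(1,x72), (2,x72)}
  {2} × {x71, x72} = {(2,x71), (2,x72)}
  {0, 1, 2} × {x71} = {(0,x71), (1,x71), (2,x71)}
  {0, 1, 2} × {x72} = {(0,x72), (1,x72), (2,x72)}
  {0, 2} × {x71, x72} = {(0,x71), (0,x72), (2,x71), (2,x72)}
  {1, 2} × {x71, x72} = {(1,x71), (1,x72), (2,x71), (2,x72)}
  {0, 1, 2} × {x71, x72} = {(0,x71), (0,x72), (1,x71), (1,x72), (2,x71), (2,x72)}
These 16 distinct sets form the basis B.
Close under arbitrary unions to get τ_{X×Y}; counting gives |τ_{X×Y}| = 36.


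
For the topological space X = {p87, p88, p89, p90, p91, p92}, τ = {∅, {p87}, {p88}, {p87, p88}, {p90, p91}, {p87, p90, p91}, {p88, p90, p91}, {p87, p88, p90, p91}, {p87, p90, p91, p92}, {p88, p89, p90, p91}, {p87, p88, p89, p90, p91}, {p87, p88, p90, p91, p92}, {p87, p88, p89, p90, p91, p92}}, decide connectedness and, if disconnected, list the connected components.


(X, τ) is connected.

Find clopen sets (U ∈ τ with X ∖ U ∈ τ):
  U = ∅, X ∖ U = {p87, p88, p89, p90, p91, p92} — both open, so U is clopen.
  U = {p87, p88, p89, p90, p91, p92}, X ∖ U = ∅ — both open, so U is clopen.
Only trivial clopens (∅ and X) exist, so (X, τ) is connected.
Compute connected components by grouping points that agree on all clopens:
  component: {p87, p88, p89, p90, p91, p92}


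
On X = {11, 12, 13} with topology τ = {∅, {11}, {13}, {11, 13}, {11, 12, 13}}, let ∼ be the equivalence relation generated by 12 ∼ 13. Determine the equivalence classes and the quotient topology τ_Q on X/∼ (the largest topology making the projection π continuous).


X/∼ = {[11], [12=13]}; |τ_Q| = 3.

Equivalence classes: [11], [12=13].
Quotient map π: X → X/∼ sends 11 ↦ [11], 12 ↦ [12=13], 13 ↦ [12=13].
For each subset V ⊆ X/∼, compute π^{-1}(V) ⊆ X and check whether π^{-1}(V) ∈ τ. V is open in τ_Q iff π^{-1}(V) ∈ τ.
  V = {}: π^{-1}(V) = ∅ ∈ τ ✓.
  V = {[11]}: π^{-1}(V) = {11} ∈ τ ✓.
  V = {[12=13]}: π^{-1}(V) = {12, 13} ∉ τ ✗.
  V = {[11], [12=13]}: π^{-1}(V) = {11, 12, 13} ∈ τ ✓.
Open sets in the quotient: τ_Q = {{}, {[11]}, {[11], [12=13]}} (3 elements).


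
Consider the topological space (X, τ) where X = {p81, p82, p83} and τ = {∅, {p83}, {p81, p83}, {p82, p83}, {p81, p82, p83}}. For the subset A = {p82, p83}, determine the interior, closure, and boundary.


int(A) = {p82, p83}, cl(A) = {p81, p82, p83}, ∂A = {p81}.

Closed sets in (X, τ) are complements of opens:
  closed(X, τ) = {∅, {p81}, {p82}, {p81, p82}, {p81, p82, p83}}.
int(A) = ⋃ {U ∈ τ : U ⊆ A}. Opens contained in A: ∅, {p83}, {p82, p83}.
Taking the union of these: int(A) = {p82, p83}.
cl(A) = ⋂ {C closed : A ⊆ C}. Closed sets containing A: {p81, p82, p83}.
Intersecting these: cl(A) = {p81, p82, p83}.
∂A = cl(A) ∖ int(A) = {p81, p82, p83} ∖ {p82, p83} = {p81}.


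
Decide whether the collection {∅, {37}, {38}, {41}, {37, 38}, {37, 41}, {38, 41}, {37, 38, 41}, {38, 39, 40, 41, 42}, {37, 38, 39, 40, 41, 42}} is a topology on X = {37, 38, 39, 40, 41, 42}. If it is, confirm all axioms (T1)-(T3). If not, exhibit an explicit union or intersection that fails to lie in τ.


τ IS a topology on X.

Axiom (T1): ∅ ∈ τ? Yes; X ∈ τ? Yes.
Axiom (T2/T3): check pairwise unions and intersections of members of τ.
All pairwise intersections and unions checked — each lies in τ. Therefore τ satisfies (T1), (T2), (T3): it IS a topology on X.


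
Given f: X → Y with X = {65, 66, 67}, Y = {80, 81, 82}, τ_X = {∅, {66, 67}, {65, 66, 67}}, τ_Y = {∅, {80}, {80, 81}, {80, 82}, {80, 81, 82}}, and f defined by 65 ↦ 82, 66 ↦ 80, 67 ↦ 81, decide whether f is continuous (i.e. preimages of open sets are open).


f is NOT continuous.

Compute f^{-1}(U) for each U ∈ τ_Y:
  U = ∅: f^{-1}(U) = ∅ ∈ τ_X ✓.
  U = {80}: f^{-1}(U) = {66} ∉ τ_X ✗.
  U = {80, 81}: f^{-1}(U) = {66, 67} ∈ τ_X ✓.
  U = {80, 82}: f^{-1}(U) = {65, 66} ∉ τ_X ✗.
  U = {80, 81, 82}: f^{-1}(U) = {65, 66, 67} ∈ τ_X ✓.
Found U = {80} with f^{-1}(U) = {66} not in τ_X. Therefore f is NOT continuous.


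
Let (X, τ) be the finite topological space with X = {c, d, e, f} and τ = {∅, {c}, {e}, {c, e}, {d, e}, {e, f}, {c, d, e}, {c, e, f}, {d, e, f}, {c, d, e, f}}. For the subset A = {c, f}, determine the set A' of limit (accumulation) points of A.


A' = ∅

For each x ∈ X, list the open sets U ∈ τ with x ∈ U, then check whether U ∩ (A ∖ {x}) ≠ ∅ for every such U.
  x = c: open {c} ∋ x has {c} ∩ (A ∖ {c}) = ∅, so x is NOT a limit point.
  x = d: open {d, e} ∋ x has {d, e} ∩ (A ∖ {d}) = ∅, so x is NOT a limit point.
  x = e: open {e} ∋ x has {e} ∩ (A ∖ {e}) = ∅, so x is NOT a limit point.
  x = f: open {e, f} ∋ x has {e, f} ∩ (A ∖ {f}) = ∅, so x is NOT a limit point.
Collecting: A' = ∅.


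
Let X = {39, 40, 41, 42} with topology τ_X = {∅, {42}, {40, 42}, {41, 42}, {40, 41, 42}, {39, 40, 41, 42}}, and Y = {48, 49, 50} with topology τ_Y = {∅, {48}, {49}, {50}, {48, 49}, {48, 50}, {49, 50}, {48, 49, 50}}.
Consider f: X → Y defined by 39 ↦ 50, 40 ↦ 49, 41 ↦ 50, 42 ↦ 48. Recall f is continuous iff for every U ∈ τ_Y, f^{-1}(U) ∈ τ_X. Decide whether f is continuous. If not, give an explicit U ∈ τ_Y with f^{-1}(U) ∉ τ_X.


f is NOT continuous.

Compute f^{-1}(U) for each U ∈ τ_Y:
  U = ∅: f^{-1}(U) = ∅ ∈ τ_X ✓.
  U = {48}: f^{-1}(U) = {42} ∈ τ_X ✓.
  U = {49}: f^{-1}(U) = {40} ∉ τ_X ✗.
  U = {50}: f^{-1}(U) = {39, 41} ∉ τ_X ✗.
  U = {48, 49}: f^{-1}(U) = {40, 42} ∈ τ_X ✓.
  U = {48, 50}: f^{-1}(U) = {39, 41, 42} ∉ τ_X ✗.
  U = {49, 50}: f^{-1}(U) = {39, 40, 41} ∉ τ_X ✗.
  U = {48, 49, 50}: f^{-1}(U) = {39, 40, 41, 42} ∈ τ_X ✓.
Found U = {49} with f^{-1}(U) = {40} not in τ_X. Therefore f is NOT continuous.


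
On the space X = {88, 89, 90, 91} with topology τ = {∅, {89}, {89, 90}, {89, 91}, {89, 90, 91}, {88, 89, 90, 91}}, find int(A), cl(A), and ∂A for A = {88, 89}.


int(A) = {89}, cl(A) = {88, 89, 90, 91}, ∂A = {88, 90, 91}.

Closed sets in (X, τ) are complements of opens:
  closed(X, τ) = {∅, {88}, {88, 90}, {88, 91}, {88, 90, 91}, {88, 89, 90, 91}}.
int(A) = ⋃ {U ∈ τ : U ⊆ A}. Opens contained in A: ∅, {89}.
Taking the union of these: int(A) = {89}.
cl(A) = ⋂ {C closed : A ⊆ C}. Closed sets containing A: {88, 89, 90, 91}.
Intersecting these: cl(A) = {88, 89, 90, 91}.
∂A = cl(A) ∖ int(A) = {88, 89, 90, 91} ∖ {89} = {88, 90, 91}.


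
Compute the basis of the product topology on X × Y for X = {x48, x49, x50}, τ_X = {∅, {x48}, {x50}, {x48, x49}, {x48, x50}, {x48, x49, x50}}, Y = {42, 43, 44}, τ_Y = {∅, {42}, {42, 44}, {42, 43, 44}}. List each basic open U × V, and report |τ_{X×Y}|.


Basis B = {∅ × ∅, {x48} × {42}, {x50} × {42}, {x48} × {42, 44}, {x48, x49} × {42}, {x48, x50} × {42}, {x50} × {42, 44}, {x48} × {42, 43, 44}, {x48, x49, x50} × {42}, {x50} × {42, 43, 44}, {x48, x49} × {42, 44}, {x48, x50} × {42, 44}, {x48, x49} × {42, 43, 44}, {x48, x50} × {42, 43, 44}, {x48, x49, x50} × {42, 44}, {x48, x49, x50} × {42, 43, 44}}; |τ_{X×Y}| = 40.

Enumerate products U × V with U ∈ τ_X, V ∈ τ_Y (deduplicated):
  ∅ × ∅ = {} (∅)
  {x48} × {42} = {(x48,42)}
  {x50} × {42} = {(x50,42)}
  {x48} × {42, 44} = {(x48,42), (x48,44)}
  {x48, x49} × {42} = {(x48,42), (x49,42)}
  {x48, x50} × {42} = {(x48,42), (x50,42)}
  {x50} × {42, 44} = {(x50,42), (x50,44)}
  {x48} × {42, 43, 44} = {(x48,42), (x48,43), (x48,44)}
  {x48, x49, x50} × {42} = {(x48,42), (x49,42), (x50,42)}
  {x50} × {42, 43, 44} = {(x50,42), (x50,43), (x50,44)}
  {x48, x49} × {42, 44} = {(x48,42), (x48,44), (x49,42), (x49,44)}
  {x48, x50} × {42, 44} = {(x48,42), (x48,44), (x50,42), (x50,44)}
  {x48, x49} × {42, 43, 44} = {(x48,42), (x48,43), (x48,44), (x49,42), (x49,43), (x49,44)}
  {x48, x50} × {42, 43, 44} = {(x48,42), (x48,43), (x48,44), (x50,42), (x50,43), (x50,44)}
  {x48, x49, x50} × {42, 44} = {(x48,42), (x48,44), (x49,42), (x49,44), (x50,42), (x50,44)}
  {x48, x49, x50} × {42, 43, 44} = {(x48,42), (x48,43), (x48,44), (x49,42), (x49,43), (x49,44), (x50,42), (x50,43), (x50,44)}
These 16 distinct sets form the basis B.
Close under arbitrary unions to get τ_{X×Y}; counting gives |τ_{X×Y}| = 40.


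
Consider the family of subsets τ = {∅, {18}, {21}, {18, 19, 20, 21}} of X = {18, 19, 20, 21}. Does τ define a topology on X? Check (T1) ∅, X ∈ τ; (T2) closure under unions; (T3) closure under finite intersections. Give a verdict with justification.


τ is NOT a topology on X.

Axiom (T1): ∅ ∈ τ? Yes; X ∈ τ? Yes.
Axiom (T2/T3): check pairwise unions and intersections of members of τ.
Counterexample for (T2): {18} ∪ {21} = {18, 21} ∉ τ. Therefore τ is NOT a topology.


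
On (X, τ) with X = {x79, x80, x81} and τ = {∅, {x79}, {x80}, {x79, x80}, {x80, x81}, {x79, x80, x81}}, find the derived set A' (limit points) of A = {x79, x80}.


A' = {x81}

For each x ∈ X, list the open sets U ∈ τ with x ∈ U, then check whether U ∩ (A ∖ {x}) ≠ ∅ for every such U.
  x = x79: open {x79} ∋ x has {x79} ∩ (A ∖ {x79}) = ∅, so x is NOT a limit point.
  x = x80: open {x80} ∋ x has {x80} ∩ (A ∖ {x80}) = ∅, so x is NOT a limit point.
  x = x81: opens ∋ x are {x80, x81}, {x79, x80, x81}; each meets A ∖ {x81}, so x IS a limit point.
Collecting: A' = {x81}.


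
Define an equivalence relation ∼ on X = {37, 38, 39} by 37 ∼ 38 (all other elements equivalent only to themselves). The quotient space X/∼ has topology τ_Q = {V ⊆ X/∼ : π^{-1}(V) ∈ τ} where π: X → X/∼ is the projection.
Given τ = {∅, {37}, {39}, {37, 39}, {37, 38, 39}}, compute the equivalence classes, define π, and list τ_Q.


X/∼ = {[37=38], [39]}; |τ_Q| = 3.

Equivalence classes: [37=38], [39].
Quotient map π: X → X/∼ sends 37 ↦ [37=38], 38 ↦ [37=38], 39 ↦ [39].
For each subset V ⊆ X/∼, compute π^{-1}(V) ⊆ X and check whether π^{-1}(V) ∈ τ. V is open in τ_Q iff π^{-1}(V) ∈ τ.
  V = {}: π^{-1}(V) = ∅ ∈ τ ✓.
  V = {[37=38]}: π^{-1}(V) = {37, 38} ∉ τ ✗.
  V = {[39]}: π^{-1}(V) = {39} ∈ τ ✓.
  V = {[37=38], [39]}: π^{-1}(V) = {37, 38, 39} ∈ τ ✓.
Open sets in the quotient: τ_Q = {{}, {[39]}, {[37=38], [39]}} (3 elements).


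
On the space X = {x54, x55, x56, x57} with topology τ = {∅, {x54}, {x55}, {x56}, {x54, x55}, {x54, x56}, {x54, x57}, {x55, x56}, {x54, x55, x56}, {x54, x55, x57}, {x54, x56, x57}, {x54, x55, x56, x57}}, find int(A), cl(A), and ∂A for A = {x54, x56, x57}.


int(A) = {x54, x56, x57}, cl(A) = {x54, x56, x57}, ∂A = ∅.

Closed sets in (X, τ) are complements of opens:
  closed(X, τ) = {∅, {x55}, {x56}, {x57}, {x54, x57}, {x55, x56}, {x55, x57}, {x56, x57}, {x54, x55, x57}, {x54, x56, x57}, {x55, x56, x57}, {x54, x55, x56, x57}}.
int(A) = ⋃ {U ∈ τ : U ⊆ A}. Opens contained in A: ∅, {x54}, {x56}, {x54, x56}, {x54, x57}, {x54, x56, x57}.
Taking the union of these: int(A) = {x54, x56, x57}.
cl(A) = ⋂ {C closed : A ⊆ C}. Closed sets containing A: {x54, x56, x57}, {x54, x55, x56, x57}.
Intersecting these: cl(A) = {x54, x56, x57}.
∂A = cl(A) ∖ int(A) = {x54, x56, x57} ∖ {x54, x56, x57} = ∅.


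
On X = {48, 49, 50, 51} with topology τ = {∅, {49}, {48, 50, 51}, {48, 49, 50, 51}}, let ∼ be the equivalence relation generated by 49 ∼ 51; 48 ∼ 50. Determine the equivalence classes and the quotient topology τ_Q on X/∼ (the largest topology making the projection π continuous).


X/∼ = {[48=50], [49=51]}; |τ_Q| = 2.

Equivalence classes: [48=50], [49=51].
Quotient map π: X → X/∼ sends 48 ↦ [48=50], 49 ↦ [49=51], 50 ↦ [48=50], 51 ↦ [49=51].
For each subset V ⊆ X/∼, compute π^{-1}(V) ⊆ X and check whether π^{-1}(V) ∈ τ. V is open in τ_Q iff π^{-1}(V) ∈ τ.
  V = {}: π^{-1}(V) = ∅ ∈ τ ✓.
  V = {[48=50]}: π^{-1}(V) = {48, 50} ∉ τ ✗.
  V = {[49=51]}: π^{-1}(V) = {49, 51} ∉ τ ✗.
  V = {[48=50], [49=51]}: π^{-1}(V) = {48, 49, 50, 51} ∈ τ ✓.
Open sets in the quotient: τ_Q = {{}, {[48=50], [49=51]}} (2 elements).


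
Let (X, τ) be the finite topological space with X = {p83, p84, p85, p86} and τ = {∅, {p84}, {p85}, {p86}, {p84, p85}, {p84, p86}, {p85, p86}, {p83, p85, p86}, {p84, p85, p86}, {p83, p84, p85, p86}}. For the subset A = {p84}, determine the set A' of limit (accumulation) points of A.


A' = ∅

For each x ∈ X, list the open sets U ∈ τ with x ∈ U, then check whether U ∩ (A ∖ {x}) ≠ ∅ for every such U.
  x = p83: open {p83, p85, p86} ∋ x has {p83, p85, p86} ∩ (A ∖ {p83}) = ∅, so x is NOT a limit point.
  x = p84: open {p84} ∋ x has {p84} ∩ (A ∖ {p84}) = ∅, so x is NOT a limit point.
  x = p85: open {p85} ∋ x has {p85} ∩ (A ∖ {p85}) = ∅, so x is NOT a limit point.
  x = p86: open {p86} ∋ x has {p86} ∩ (A ∖ {p86}) = ∅, so x is NOT a limit point.
Collecting: A' = ∅.


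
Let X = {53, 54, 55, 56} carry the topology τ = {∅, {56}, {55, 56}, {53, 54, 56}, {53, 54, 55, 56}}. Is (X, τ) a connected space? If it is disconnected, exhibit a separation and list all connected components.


(X, τ) is connected.

Find clopen sets (U ∈ τ with X ∖ U ∈ τ):
  U = ∅, X ∖ U = {53, 54, 55, 56} — both open, so U is clopen.
  U = {53, 54, 55, 56}, X ∖ U = ∅ — both open, so U is clopen.
Only trivial clopens (∅ and X) exist, so (X, τ) is connected.
Compute connected components by grouping points that agree on all clopens:
  component: {53, 54, 55, 56}


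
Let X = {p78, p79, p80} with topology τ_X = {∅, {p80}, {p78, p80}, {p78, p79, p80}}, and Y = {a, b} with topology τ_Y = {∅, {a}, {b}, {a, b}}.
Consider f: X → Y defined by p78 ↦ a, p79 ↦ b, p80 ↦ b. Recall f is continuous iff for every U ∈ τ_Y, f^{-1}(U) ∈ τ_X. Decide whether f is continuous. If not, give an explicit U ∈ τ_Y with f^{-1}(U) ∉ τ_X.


f is NOT continuous.

Compute f^{-1}(U) for each U ∈ τ_Y:
  U = ∅: f^{-1}(U) = ∅ ∈ τ_X ✓.
  U = {a}: f^{-1}(U) = {p78} ∉ τ_X ✗.
  U = {b}: f^{-1}(U) = {p79, p80} ∉ τ_X ✗.
  U = {a, b}: f^{-1}(U) = {p78, p79, p80} ∈ τ_X ✓.
Found U = {a} with f^{-1}(U) = {p78} not in τ_X. Therefore f is NOT continuous.


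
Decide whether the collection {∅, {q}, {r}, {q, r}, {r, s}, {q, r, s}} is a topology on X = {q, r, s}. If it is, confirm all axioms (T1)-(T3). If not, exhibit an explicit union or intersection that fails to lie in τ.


τ IS a topology on X.

Axiom (T1): ∅ ∈ τ? Yes; X ∈ τ? Yes.
Axiom (T2/T3): check pairwise unions and intersections of members of τ.
All pairwise intersections and unions checked — each lies in τ. Therefore τ satisfies (T1), (T2), (T3): it IS a topology on X.


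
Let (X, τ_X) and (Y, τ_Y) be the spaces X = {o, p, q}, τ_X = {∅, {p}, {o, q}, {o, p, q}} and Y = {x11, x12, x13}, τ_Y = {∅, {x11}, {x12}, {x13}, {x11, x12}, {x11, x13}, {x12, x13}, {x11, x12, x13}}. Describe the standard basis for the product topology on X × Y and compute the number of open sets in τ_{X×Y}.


Basis B = {∅ × ∅, {p} × {x11}, {p} × {x12}, {p} × {x13}, {o, q} × {x11}, {o, q} × {x12}, {o, q} × {x13}, {p} × {x11, x12}, {p} × {x11, x13}, {p} × {x12, x13}, {o, p, q} × {x11}, {o, p, q} × {x12}, {o, p, q} × {x13}, {p} × {x11, x12, x13}, {o, q} × {x11, x12}, {o, q} × {x11, x13}, {o, q} × {x12, x13}, {o, q} × {x11, x12, x13}, {o, p, q} × {x11, x12}, {o, p, q} × {x11, x13}, {o, p, q} × {x12, x13}, {o, p, q} × {x11, x12, x13}}; |τ_{X×Y}| = 64.

Enumerate products U × V with U ∈ τ_X, V ∈ τ_Y (deduplicated):
  ∅ × ∅ = {} (∅)
  {p} × {x11} = {(p,x11)}
  {p} × {x12} = {(p,x12)}
  {p} × {x13} = {(p,x13)}
  {o, q} × {x11} = {(o,x11), (q,x11)}
  {o, q} × {x12} = {(o,x12), (q,x12)}
  {o, q} × {x13} = {(o,x13), (q,x13)}
  {p} × {x11, x12} = {(p,x11), (p,x12)}
  {p} × {x11, x13} = {(p,x11), (p,x13)}
  {p} × {x12, x13} = {(p,x12), (p,x13)}
  {o, p, q} × {x11} = {(o,x11), (p,x11), (q,x11)}
  {o, p, q} × {x12} = {(o,x12), (p,x12), (q,x12)}
  {o, p, q} × {x13} = {(o,x13), (p,x13), (q,x13)}
  {p} × {x11, x12, x13} = {(p,x11), (p,x12), (p,x13)}
  {o, q} × {x11, x12} = {(o,x11), (o,x12), (q,x11), (q,x12)}
  {o, q} × {x11, x13} = {(o,x11), (o,x13), (q,x11), (q,x13)}
  {o, q} × {x12, x13} = {(o,x12), (o,x13), (q,x12), (q,x13)}
  {o, q} × {x11, x12, x13} = {(o,x11), (o,x12), (o,x13), (q,x11), (q,x12), (q,x13)}
  {o, p, q} × {x11, x12} = {(o,x11), (o,x12), (p,x11), (p,x12), (q,x11), (q,x12)}
  {o, p, q} × {x11, x13} = {(o,x11), (o,x13), (p,x11), (p,x13), (q,x11), (q,x13)}
  {o, p, q} × {x12, x13} = {(o,x12), (o,x13), (p,x12), (p,x13), (q,x12), (q,x13)}
  {o, p, q} × {x11, x12, x13} = {(o,x11), (o,x12), (o,x13), (p,x11), (p,x12), (p,x13), (q,x11), (q,x12), (q,x13)}
These 22 distinct sets form the basis B.
Close under arbitrary unions to get τ_{X×Y}; counting gives |τ_{X×Y}| = 64.


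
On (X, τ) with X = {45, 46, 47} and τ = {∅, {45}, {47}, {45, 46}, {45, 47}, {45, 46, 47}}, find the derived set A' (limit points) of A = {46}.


A' = ∅

For each x ∈ X, list the open sets U ∈ τ with x ∈ U, then check whether U ∩ (A ∖ {x}) ≠ ∅ for every such U.
  x = 45: open {45} ∋ x has {45} ∩ (A ∖ {45}) = ∅, so x is NOT a limit point.
  x = 46: open {45, 46} ∋ x has {45, 46} ∩ (A ∖ {46}) = ∅, so x is NOT a limit point.
  x = 47: open {47} ∋ x has {47} ∩ (A ∖ {47}) = ∅, so x is NOT a limit point.
Collecting: A' = ∅.


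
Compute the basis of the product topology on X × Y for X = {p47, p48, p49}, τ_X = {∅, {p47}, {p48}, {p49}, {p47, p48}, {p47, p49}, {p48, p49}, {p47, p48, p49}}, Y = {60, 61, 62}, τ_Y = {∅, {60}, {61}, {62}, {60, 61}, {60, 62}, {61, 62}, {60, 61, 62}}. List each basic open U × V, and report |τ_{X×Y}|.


Basis B = {∅ × ∅, {p47} × {60}, {p47} × {61}, {p47} × {62}, {p48} × {60}, {p48} × {61}, {p48} × {62}, {p49} × {60}, {p49} × {61}, {p49} × {62}, {p47} × {60, 61}, {p47} × {60, 62}, {p47, p48} × {60}, {p47, p49} × {60}, {p47} × {61, 62}, {p47, p48} × {61}, {p47, p49} × {61}, {p47, p48} × {62}, {p47, p49} × {62}, {p48} × {60, 61}, {p48} × {60, 62}, {p48, p49} × {60}, {p48} × {61, 62}, {p48, p49} × {61}, {p48, p49} × {62}, {p49} × {60, 61}, {p49} × {60, 62}, {p49} × {61, 62}, {p47} × {60, 61, 62}, {p47, p48, p49} × {60}, {p47, p48, p49} × {61}, {p47, p48, p49} × {62}, {p48} × {60, 61, 62}, {p49} × {60, 61, 62}, {p47, p48} × {60, 61}, {p47, p49} × {60, 61}, {p47, p48} × {60, 62}, {p47, p49} × {60, 62}, {p47, p48} × {61, 62}, {p47, p49} × {61, 62}, {p48, p49} × {60, 61}, {p48, p49} × {60, 62}, {p48, p49} × {61, 62}, {p47, p48} × {60, 61, 62}, {p47, p49} × {60, 61, 62}, {p47, p48, p49} × {60, 61}, {p47, p48, p49} × {60, 62}, {p47, p48, p49} × {61, 62}, {p48, p49} × {60, 61, 62}, {p47, p48, p49} × {60, 61, 62}}; |τ_{X×Y}| = 512.

Enumerate products U × V with U ∈ τ_X, V ∈ τ_Y (deduplicated):
  ∅ × ∅ = {} (∅)
  {p47} × {60} = {(p47,60)}
  {p47} × {61} = {(p47,61)}
  {p47} × {62} = {(p47,62)}
  {p48} × {60} = {(p48,60)}
  {p48} × {61} = {(p48,61)}
  {p48} × {62} = {(p48,62)}
  {p49} × {60} = {(p49,60)}
  {p49} × {61} = {(p49,61)}
  {p49} × {62} = {(p49,62)}
  {p47} × {60, 61} = {(p47,60), (p47,61)}
  {p47} × {60, 62} = {(p47,60), (p47,62)}
  {p47, p48} × {60} = {(p47,60), (p48,60)}
  {p47, p49} × {60} = {(p47,60), (p49,60)}
  {p47} × {61, 62} = {(p47,61), (p47,62)}
  {p47, p48} × {61} = {(p47,61), (p48,61)}
  {p47, p49} × {61} = {(p47,61), (p49,61)}
  {p47, p48} × {62} = {(p47,62), (p48,62)}
  {p47, p49} × {62} = {(p47,62), (p49,62)}
  {p48} × {60, 61} = {(p48,60), (p48,61)}
  {p48} × {60, 62} = {(p48,60), (p48,62)}
  {p48, p49} × {60} = {(p48,60), (p49,60)}
  {p48} × {61, 62} = {(p48,61), (p48,62)}
  {p48, p49} × {61} = {(p48,61), (p49,61)}
  {p48, p49} × {62} = {(p48,62), (p49,62)}
  {p49} × {60, 61} = {(p49,60), (p49,61)}
  {p49} × {60, 62} = {(p49,60), (p49,62)}
  {p49} × {61, 62} = {(p49,61), (p49,62)}
  {p47} × {60, 61, 62} = {(p47,60), (p47,61), (p47,62)}
  {p47, p48, p49} × {60} = {(p47,60), (p48,60), (p49,60)}
  {p47, p48, p49} × {61} = {(p47,61), (p48,61), (p49,61)}
  {p47, p48, p49} × {62} = {(p47,62), (p48,62), (p49,62)}
  {p48} × {60, 61, 62} = {(p48,60), (p48,61), (p48,62)}
  {p49} × {60, 61, 62} = {(p49,60), (p49,61), (p49,62)}
  {p47, p48} × {60, 61} = {(p47,60), (p47,61), (p48,60), (p48,61)}
  {p47, p49} × {60, 61} = {(p47,60), (p47,61), (p49,60), (p49,61)}
  {p47, p48} × {60, 62} = {(p47,60), (p47,62), (p48,60), (p48,62)}
  {p47, p49} × {60, 62} = {(p47,60), (p47,62), (p49,60), (p49,62)}
  {p47, p48} × {61, 62} = {(p47,61), (p47,62), (p48,61), (p48,62)}
  {p47, p49} × {61, 62} = {(p47,61), (p47,62), (p49,61), (p49,62)}
  {p48, p49} × {60, 61} = {(p48,60), (p48,61), (p49,60), (p49,61)}
  {p48, p49} × {60, 62} = {(p48,60), (p48,62), (p49,60), (p49,62)}
  {p48, p49} × {61, 62} = {(p48,61), (p48,62), (p49,61), (p49,62)}
  {p47, p48} × {60, 61, 62} = {(p47,60), (p47,61), (p47,62), (p48,60), (p48,61), (p48,62)}
  {p47, p49} × {60, 61, 62} = {(p47,60), (p47,61), (p47,62), (p49,60), (p49,61), (p49,62)}
  {p47, p48, p49} × {60, 61} = {(p47,60), (p47,61), (p48,60), (p48,61), (p49,60), (p49,61)}
  {p47, p48, p49} × {60, 62} = {(p47,60), (p47,62), (p48,60), (p48,62), (p49,60), (p49,62)}
  {p47, p48, p49} × {61, 62} = {(p47,61), (p47,62), (p48,61), (p48,62), (p49,61), (p49,62)}
  {p48, p49} × {60, 61, 62} = {(p48,60), (p48,61), (p48,62), (p49,60), (p49,61), (p49,62)}
  {p47, p48, p49} × {60, 61, 62} = {(p47,60), (p47,61), (p47,62), (p48,60), (p48,61), (p48,62), (p49,60), (p49,61), (p49,62)}
These 50 distinct sets form the basis B.
Close under arbitrary unions to get τ_{X×Y}; counting gives |τ_{X×Y}| = 512.


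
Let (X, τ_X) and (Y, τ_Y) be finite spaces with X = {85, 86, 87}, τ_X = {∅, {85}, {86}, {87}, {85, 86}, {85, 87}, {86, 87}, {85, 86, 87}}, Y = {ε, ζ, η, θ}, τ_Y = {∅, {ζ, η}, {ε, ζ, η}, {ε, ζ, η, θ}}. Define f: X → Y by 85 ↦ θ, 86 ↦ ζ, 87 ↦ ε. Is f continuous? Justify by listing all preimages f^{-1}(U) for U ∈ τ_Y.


f IS continuous.

Compute f^{-1}(U) for each U ∈ τ_Y:
  U = ∅: f^{-1}(U) = ∅ ∈ τ_X ✓.
  U = {ζ, η}: f^{-1}(U) = {86} ∈ τ_X ✓.
  U = {ε, ζ, η}: f^{-1}(U) = {86, 87} ∈ τ_X ✓.
  U = {ε, ζ, η, θ}: f^{-1}(U) = {85, 86, 87} ∈ τ_X ✓.
Every preimage lies in τ_X, so f IS continuous.


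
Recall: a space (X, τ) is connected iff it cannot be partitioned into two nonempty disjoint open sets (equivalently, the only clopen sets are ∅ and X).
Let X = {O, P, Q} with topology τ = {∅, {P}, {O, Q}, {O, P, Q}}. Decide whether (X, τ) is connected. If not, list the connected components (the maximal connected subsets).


(X, τ) is disconnected; components = [{P}, {O, Q}].

Find clopen sets (U ∈ τ with X ∖ U ∈ τ):
  U = ∅, X ∖ U = {O, P, Q} — both open, so U is clopen.
  U = {P}, X ∖ U = {O, Q} — both open, so U is clopen.
  U = {O, Q}, X ∖ U = {P} — both open, so U is clopen.
  U = {O, P, Q}, X ∖ U = ∅ — both open, so U is clopen.
Nontrivial clopen(s) exist: e.g. {O, Q}. So (X, τ) is disconnected.
Compute connected components by grouping points that agree on all clopens:
  component: {P}
  component: {O, Q}


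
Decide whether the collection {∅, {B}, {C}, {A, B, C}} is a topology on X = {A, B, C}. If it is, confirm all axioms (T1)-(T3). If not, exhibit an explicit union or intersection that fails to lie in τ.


τ is NOT a topology on X.

Axiom (T1): ∅ ∈ τ? Yes; X ∈ τ? Yes.
Axiom (T2/T3): check pairwise unions and intersections of members of τ.
Counterexample for (T2): {B} ∪ {C} = {B, C} ∉ τ. Therefore τ is NOT a topology.


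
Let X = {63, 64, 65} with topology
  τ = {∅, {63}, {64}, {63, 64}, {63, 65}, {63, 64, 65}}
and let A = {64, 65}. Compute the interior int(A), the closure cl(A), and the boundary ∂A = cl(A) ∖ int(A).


int(A) = {64}, cl(A) = {64, 65}, ∂A = {65}.

Closed sets in (X, τ) are complements of opens:
  closed(X, τ) = {∅, {64}, {65}, {63, 65}, {64, 65}, {63, 64, 65}}.
int(A) = ⋃ {U ∈ τ : U ⊆ A}. Opens contained in A: ∅, {64}.
Taking the union of these: int(A) = {64}.
cl(A) = ⋂ {C closed : A ⊆ C}. Closed sets containing A: {64, 65}, {63, 64, 65}.
Intersecting these: cl(A) = {64, 65}.
∂A = cl(A) ∖ int(A) = {64, 65} ∖ {64} = {65}.


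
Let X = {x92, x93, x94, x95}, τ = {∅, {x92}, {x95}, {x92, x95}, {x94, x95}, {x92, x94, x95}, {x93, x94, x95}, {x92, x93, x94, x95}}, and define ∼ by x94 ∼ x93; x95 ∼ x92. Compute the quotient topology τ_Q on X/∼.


X/∼ = {[x92=x95], [x93=x94]}; |τ_Q| = 3.

Equivalence classes: [x92=x95], [x93=x94].
Quotient map π: X → X/∼ sends x92 ↦ [x92=x95], x93 ↦ [x93=x94], x94 ↦ [x93=x94], x95 ↦ [x92=x95].
For each subset V ⊆ X/∼, compute π^{-1}(V) ⊆ X and check whether π^{-1}(V) ∈ τ. V is open in τ_Q iff π^{-1}(V) ∈ τ.
  V = {}: π^{-1}(V) = ∅ ∈ τ ✓.
  V = {[x92=x95]}: π^{-1}(V) = {x92, x95} ∈ τ ✓.
  V = {[x93=x94]}: π^{-1}(V) = {x93, x94} ∉ τ ✗.
  V = {[x92=x95], [x93=x94]}: π^{-1}(V) = {x92, x93, x94, x95} ∈ τ ✓.
Open sets in the quotient: τ_Q = {{}, {[x92=x95]}, {[x92=x95], [x93=x94]}} (3 elements).


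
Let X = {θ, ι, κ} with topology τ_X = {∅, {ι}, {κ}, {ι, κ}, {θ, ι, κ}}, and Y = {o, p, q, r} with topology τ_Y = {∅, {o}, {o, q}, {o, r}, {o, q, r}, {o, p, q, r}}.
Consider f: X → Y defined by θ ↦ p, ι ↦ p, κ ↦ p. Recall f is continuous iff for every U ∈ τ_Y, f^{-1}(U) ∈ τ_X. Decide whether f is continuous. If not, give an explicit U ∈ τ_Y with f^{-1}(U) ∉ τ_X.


f IS continuous.

Compute f^{-1}(U) for each U ∈ τ_Y:
  U = ∅: f^{-1}(U) = ∅ ∈ τ_X ✓.
  U = {o}: f^{-1}(U) = ∅ ∈ τ_X ✓.
  U = {o, q}: f^{-1}(U) = ∅ ∈ τ_X ✓.
  U = {o, r}: f^{-1}(U) = ∅ ∈ τ_X ✓.
  U = {o, q, r}: f^{-1}(U) = ∅ ∈ τ_X ✓.
  U = {o, p, q, r}: f^{-1}(U) = {θ, ι, κ} ∈ τ_X ✓.
Every preimage lies in τ_X, so f IS continuous.


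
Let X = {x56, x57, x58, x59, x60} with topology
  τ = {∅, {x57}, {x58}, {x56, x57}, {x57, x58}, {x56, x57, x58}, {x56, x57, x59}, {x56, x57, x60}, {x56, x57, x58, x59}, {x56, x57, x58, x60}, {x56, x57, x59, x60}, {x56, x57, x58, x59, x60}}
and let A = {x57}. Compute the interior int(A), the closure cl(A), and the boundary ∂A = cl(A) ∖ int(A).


int(A) = {x57}, cl(A) = {x56, x57, x59, x60}, ∂A = {x56, x59, x60}.

Closed sets in (X, τ) are complements of opens:
  closed(X, τ) = {∅, {x58}, {x59}, {x60}, {x58, x59}, {x58, x60}, {x59, x60}, {x56, x59, x60}, {x58, x59, x60}, {x56, x57, x59, x60}, {x56, x58, x59, x60}, {x56, x57, x58, x59, x60}}.
int(A) = ⋃ {U ∈ τ : U ⊆ A}. Opens contained in A: ∅, {x57}.
Taking the union of these: int(A) = {x57}.
cl(A) = ⋂ {C closed : A ⊆ C}. Closed sets containing A: {x56, x57, x59, x60}, {x56, x57, x58, x59, x60}.
Intersecting these: cl(A) = {x56, x57, x59, x60}.
∂A = cl(A) ∖ int(A) = {x56, x57, x59, x60} ∖ {x57} = {x56, x59, x60}.


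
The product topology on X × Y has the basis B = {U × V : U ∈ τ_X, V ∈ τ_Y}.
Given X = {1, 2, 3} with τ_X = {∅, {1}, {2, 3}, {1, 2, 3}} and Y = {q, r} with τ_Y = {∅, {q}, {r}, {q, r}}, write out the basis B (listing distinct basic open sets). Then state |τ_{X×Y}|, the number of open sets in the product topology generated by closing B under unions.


Basis B = {∅ × ∅, {1} × {q}, {1} × {r}, {1} × {q, r}, {2, 3} × {q}, {2, 3} × {r}, {1, 2, 3} × {q}, {1, 2, 3} × {r}, {2, 3} × {q, r}, {1, 2, 3} × {q, r}}; |τ_{X×Y}| = 16.

Enumerate products U × V with U ∈ τ_X, V ∈ τ_Y (deduplicated):
  ∅ × ∅ = {} (∅)
  {1} × {q} = {(1,q)}
  {1} × {r} = {(1,r)}
  {1} × {q, r} = {(1,q), (1,r)}
  {2, 3} × {q} = {(2,q), (3,q)}
  {2, 3} × {r} = {(2,r), (3,r)}
  {1, 2, 3} × {q} = {(1,q), (2,q), (3,q)}
  {1, 2, 3} × {r} = {(1,r), (2,r), (3,r)}
  {2, 3} × {q, r} = {(2,q), (2,r), (3,q), (3,r)}
  {1, 2, 3} × {q, r} = {(1,q), (1,r), (2,q), (2,r), (3,q), (3,r)}
These 10 distinct sets form the basis B.
Close under arbitrary unions to get τ_{X×Y}; counting gives |τ_{X×Y}| = 16.


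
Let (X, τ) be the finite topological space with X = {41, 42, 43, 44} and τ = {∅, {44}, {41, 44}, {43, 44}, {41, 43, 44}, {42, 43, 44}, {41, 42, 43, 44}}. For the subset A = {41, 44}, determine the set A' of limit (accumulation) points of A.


A' = {41, 42, 43}

For each x ∈ X, list the open sets U ∈ τ with x ∈ U, then check whether U ∩ (A ∖ {x}) ≠ ∅ for every such U.
  x = 41: opens ∋ x are {41, 44}, {41, 43, 44}, {41, 42, 43, 44}; each meets A ∖ {41}, so x IS a limit point.
  x = 42: opens ∋ x are {42, 43, 44}, {41, 42, 43, 44}; each meets A ∖ {42}, so x IS a limit point.
  x = 43: opens ∋ x are {43, 44}, {41, 43, 44}, {42, 43, 44}, {41, 42, 43, 44}; each meets A ∖ {43}, so x IS a limit point.
  x = 44: open {44} ∋ x has {44} ∩ (A ∖ {44}) = ∅, so x is NOT a limit point.
Collecting: A' = {41, 42, 43}.
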